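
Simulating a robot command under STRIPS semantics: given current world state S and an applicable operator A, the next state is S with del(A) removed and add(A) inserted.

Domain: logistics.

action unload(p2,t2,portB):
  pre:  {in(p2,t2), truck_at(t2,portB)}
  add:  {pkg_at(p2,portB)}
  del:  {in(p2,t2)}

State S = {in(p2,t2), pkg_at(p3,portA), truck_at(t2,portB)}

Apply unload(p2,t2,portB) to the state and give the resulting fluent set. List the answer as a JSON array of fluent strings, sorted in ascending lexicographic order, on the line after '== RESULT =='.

Progress:
  pre ⊆ S: {in(p2,t2), truck_at(t2,portB)} ⊆ S  — applicable
  S \ del = {pkg_at(p3,portA), truck_at(t2,portB)}
  ∪ add   = {pkg_at(p2,portB), pkg_at(p3,portA), truck_at(t2,portB)}

== RESULT ==
["pkg_at(p2,portB)", "pkg_at(p3,portA)", "truck_at(t2,portB)"]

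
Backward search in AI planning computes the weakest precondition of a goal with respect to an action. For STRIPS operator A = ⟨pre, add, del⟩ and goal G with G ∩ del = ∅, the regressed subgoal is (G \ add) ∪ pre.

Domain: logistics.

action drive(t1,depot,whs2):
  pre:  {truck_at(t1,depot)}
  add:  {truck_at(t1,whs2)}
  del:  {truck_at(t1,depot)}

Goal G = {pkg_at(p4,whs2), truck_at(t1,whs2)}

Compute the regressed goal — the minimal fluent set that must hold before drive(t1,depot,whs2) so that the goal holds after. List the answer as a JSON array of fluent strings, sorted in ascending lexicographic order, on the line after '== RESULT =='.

Regress:
  G ∩ del = {}  (empty — regression defined)
  G \ add = {pkg_at(p4,whs2), truck_at(t1,whs2)} \ {truck_at(t1,whs2)} = {pkg_at(p4,whs2)}
  ∪ pre   = {pkg_at(p4,whs2)} ∪ {truck_at(t1,depot)}
          = {pkg_at(p4,whs2), truck_at(t1,depot)}

== RESULT ==
["pkg_at(p4,whs2)", "truck_at(t1,depot)"]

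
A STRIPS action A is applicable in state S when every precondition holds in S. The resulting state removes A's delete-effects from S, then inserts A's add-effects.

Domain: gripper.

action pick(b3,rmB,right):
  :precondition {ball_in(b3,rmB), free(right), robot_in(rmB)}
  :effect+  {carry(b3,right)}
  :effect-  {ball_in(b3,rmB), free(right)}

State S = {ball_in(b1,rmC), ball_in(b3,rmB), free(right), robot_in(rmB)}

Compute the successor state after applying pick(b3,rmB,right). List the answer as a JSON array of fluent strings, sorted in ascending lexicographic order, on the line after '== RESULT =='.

Progress:
  pre ⊆ S: {ball_in(b3,rmB), free(right), robot_in(rmB)} ⊆ S  — applicable
  S \ del = {ball_in(b1,rmC), robot_in(rmB)}
  ∪ add   = {ball_in(b1,rmC), carry(b3,right), robot_in(rmB)}

== RESULT ==
["ball_in(b1,rmC)", "carry(b3,right)", "robot_in(rmB)"]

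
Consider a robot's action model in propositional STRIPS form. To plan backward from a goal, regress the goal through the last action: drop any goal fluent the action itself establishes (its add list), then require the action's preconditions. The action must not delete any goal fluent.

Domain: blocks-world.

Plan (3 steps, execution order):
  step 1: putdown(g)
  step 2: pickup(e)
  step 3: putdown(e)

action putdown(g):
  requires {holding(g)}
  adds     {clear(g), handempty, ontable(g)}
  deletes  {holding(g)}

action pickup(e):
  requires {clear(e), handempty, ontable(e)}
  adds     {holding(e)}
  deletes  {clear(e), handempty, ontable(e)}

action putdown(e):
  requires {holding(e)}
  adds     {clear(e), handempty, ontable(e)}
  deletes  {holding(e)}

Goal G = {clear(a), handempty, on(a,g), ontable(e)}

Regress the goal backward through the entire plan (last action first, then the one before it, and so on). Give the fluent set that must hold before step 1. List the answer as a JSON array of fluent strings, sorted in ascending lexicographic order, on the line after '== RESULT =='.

Regress step by step:
  through step 3 (putdown(e)): drop {handempty, ontable(e)}, keep {clear(a), on(a,g)}, require {holding(e)}
    → {clear(a), holding(e), on(a,g)}
  through step 2 (pickup(e)): drop {holding(e)}, keep {clear(a), on(a,g)}, require {clear(e), handempty, ontable(e)}
    → {clear(a), clear(e), handempty, on(a,g), ontable(e)}
  through step 1 (putdown(g)): drop {handempty}, keep {clear(a), clear(e), on(a,g), ontable(e)}, require {holding(g)}
    → {clear(a), clear(e), holding(g), on(a,g), ontable(e)}

== RESULT ==
["clear(a)", "clear(e)", "holding(g)", "on(a,g)", "ontable(e)"]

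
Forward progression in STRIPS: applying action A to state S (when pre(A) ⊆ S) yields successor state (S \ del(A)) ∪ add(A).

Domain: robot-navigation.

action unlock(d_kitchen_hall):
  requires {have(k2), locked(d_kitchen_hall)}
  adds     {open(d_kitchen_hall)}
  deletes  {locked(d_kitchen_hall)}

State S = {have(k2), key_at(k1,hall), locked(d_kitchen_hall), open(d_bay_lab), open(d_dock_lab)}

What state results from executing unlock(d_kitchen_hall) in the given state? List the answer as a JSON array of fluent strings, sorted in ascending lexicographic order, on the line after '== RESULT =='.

Compute (S \ del) ∪ add:
  pre ⊆ S: {have(k2), locked(d_kitchen_hall)} ⊆ S  — applicable
  S \ del = {have(k2), key_at(k1,hall), open(d_bay_lab), open(d_dock_lab)}
  ∪ add   = {have(k2), key_at(k1,hall), open(d_bay_lab), open(d_dock_lab), open(d_kitchen_hall)}

== RESULT ==
["have(k2)", "key_at(k1,hall)", "open(d_bay_lab)", "open(d_dock_lab)", "open(d_kitchen_hall)"]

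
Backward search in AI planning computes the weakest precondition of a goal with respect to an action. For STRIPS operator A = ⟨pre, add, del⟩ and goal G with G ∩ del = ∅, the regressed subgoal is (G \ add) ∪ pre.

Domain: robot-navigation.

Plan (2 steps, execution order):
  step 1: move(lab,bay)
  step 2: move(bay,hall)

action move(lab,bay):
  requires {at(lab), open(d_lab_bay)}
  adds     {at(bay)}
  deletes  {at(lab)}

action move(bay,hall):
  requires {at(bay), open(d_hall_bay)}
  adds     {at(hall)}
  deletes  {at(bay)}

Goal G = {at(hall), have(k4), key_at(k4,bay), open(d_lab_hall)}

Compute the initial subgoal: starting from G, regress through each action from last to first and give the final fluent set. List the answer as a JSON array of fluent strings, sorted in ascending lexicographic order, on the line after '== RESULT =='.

Regress step by step:
  through step 2 (move(bay,hall)): drop {at(hall)}, keep {have(k4), key_at(k4,bay), open(d_lab_hall)}, require {at(bay), open(d_hall_bay)}
    → {at(bay), have(k4), key_at(k4,bay), open(d_hall_bay), open(d_lab_hall)}
  through step 1 (move(lab,bay)): drop {at(bay)}, keep {have(k4), key_at(k4,bay), open(d_hall_bay), open(d_lab_hall)}, require {at(lab), open(d_lab_bay)}
    → {at(lab), have(k4), key_at(k4,bay), open(d_hall_bay), open(d_lab_bay), open(d_lab_hall)}

== RESULT ==
["at(lab)", "have(k4)", "key_at(k4,bay)", "open(d_hall_bay)", "open(d_lab_bay)", "open(d_lab_hall)"]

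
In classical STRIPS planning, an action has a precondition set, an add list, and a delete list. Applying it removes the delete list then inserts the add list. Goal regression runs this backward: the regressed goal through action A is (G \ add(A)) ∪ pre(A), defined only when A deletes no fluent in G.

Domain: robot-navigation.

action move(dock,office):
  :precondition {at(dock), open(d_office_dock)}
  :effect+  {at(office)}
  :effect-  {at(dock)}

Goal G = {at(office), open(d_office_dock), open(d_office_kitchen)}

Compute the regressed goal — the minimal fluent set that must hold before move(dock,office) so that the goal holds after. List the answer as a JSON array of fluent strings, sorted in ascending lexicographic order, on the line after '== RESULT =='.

Regress:
  G ∩ del = {}  (empty — regression defined)
  G \ add = {at(office), open(d_office_dock), open(d_office_kitchen)} \ {at(office)} = {open(d_office_dock), open(d_office_kitchen)}
  ∪ pre   = {open(d_office_dock), open(d_office_kitchen)} ∪ {at(dock), open(d_office_dock)}
          = {at(dock), open(d_office_dock), open(d_office_kitchen)}

== RESULT ==
["at(dock)", "open(d_office_dock)", "open(d_office_kitchen)"]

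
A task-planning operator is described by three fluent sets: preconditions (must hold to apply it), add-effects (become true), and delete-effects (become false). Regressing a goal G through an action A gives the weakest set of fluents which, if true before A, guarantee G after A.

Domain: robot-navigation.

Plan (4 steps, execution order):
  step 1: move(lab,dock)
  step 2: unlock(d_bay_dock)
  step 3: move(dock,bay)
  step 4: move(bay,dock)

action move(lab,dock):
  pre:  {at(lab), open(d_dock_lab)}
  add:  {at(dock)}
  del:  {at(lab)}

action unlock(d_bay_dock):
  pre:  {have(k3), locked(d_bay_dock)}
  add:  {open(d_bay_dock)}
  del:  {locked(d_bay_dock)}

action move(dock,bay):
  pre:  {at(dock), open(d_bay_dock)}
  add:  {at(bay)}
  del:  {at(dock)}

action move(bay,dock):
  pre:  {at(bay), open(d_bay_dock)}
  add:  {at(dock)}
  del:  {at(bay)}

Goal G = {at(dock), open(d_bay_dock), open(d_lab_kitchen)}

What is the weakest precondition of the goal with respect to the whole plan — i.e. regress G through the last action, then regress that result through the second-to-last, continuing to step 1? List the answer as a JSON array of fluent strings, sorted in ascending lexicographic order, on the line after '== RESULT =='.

Regress step by step:
  through step 4 (move(bay,dock)): drop {at(dock)}, keep {open(d_bay_dock), open(d_lab_kitchen)}, require {at(bay), open(d_bay_dock)}
    → {at(bay), open(d_bay_dock), open(d_lab_kitchen)}
  through step 3 (move(dock,bay)): drop {at(bay)}, keep {open(d_bay_dock), open(d_lab_kitchen)}, require {at(dock), open(d_bay_dock)}
    → {at(dock), open(d_bay_dock), open(d_lab_kitchen)}
  through step 2 (unlock(d_bay_dock)): drop {open(d_bay_dock)}, keep {at(dock), open(d_lab_kitchen)}, require {have(k3), locked(d_bay_dock)}
    → {at(dock), have(k3), locked(d_bay_dock), open(d_lab_kitchen)}
  through step 1 (move(lab,dock)): drop {at(dock)}, keep {have(k3), locked(d_bay_dock), open(d_lab_kitchen)}, require {at(lab), open(d_dock_lab)}
    → {at(lab), have(k3), locked(d_bay_dock), open(d_dock_lab), open(d_lab_kitchen)}

== RESULT ==
["at(lab)", "have(k3)", "locked(d_bay_dock)", "open(d_dock_lab)", "open(d_lab_kitchen)"]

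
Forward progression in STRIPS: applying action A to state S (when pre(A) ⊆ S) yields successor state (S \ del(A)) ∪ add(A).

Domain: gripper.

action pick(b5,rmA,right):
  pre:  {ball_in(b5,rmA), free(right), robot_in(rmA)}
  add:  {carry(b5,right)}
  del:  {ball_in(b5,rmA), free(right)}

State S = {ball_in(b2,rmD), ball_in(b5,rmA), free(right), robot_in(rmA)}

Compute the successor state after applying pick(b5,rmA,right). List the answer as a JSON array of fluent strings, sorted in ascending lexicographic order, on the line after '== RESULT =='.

Compute (S \ del) ∪ add:
  pre ⊆ S: {ball_in(b5,rmA), free(right), robot_in(rmA)} ⊆ S  — applicable
  S \ del = {ball_in(b2,rmD), robot_in(rmA)}
  ∪ add   = {ball_in(b2,rmD), carry(b5,right), robot_in(rmA)}

== RESULT ==
["ball_in(b2,rmD)", "carry(b5,right)", "robot_in(rmA)"]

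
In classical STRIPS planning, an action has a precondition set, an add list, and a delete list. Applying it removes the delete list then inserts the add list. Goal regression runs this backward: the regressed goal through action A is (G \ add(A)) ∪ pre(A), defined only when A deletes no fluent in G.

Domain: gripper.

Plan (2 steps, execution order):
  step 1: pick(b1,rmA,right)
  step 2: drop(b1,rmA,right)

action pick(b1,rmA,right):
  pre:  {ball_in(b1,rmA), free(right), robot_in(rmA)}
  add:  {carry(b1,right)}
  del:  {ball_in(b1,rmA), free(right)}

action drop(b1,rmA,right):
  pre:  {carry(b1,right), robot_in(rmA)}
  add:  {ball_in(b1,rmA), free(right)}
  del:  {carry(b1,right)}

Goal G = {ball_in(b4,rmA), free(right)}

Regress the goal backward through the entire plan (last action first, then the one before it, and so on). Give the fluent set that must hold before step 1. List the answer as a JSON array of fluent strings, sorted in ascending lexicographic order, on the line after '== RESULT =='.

Regress step by step:
  through step 2 (drop(b1,rmA,right)): drop {free(right)}, keep {ball_in(b4,rmA)}, require {carry(b1,right), robot_in(rmA)}
    → {ball_in(b4,rmA), carry(b1,right), robot_in(rmA)}
  through step 1 (pick(b1,rmA,right)): drop {carry(b1,right)}, keep {ball_in(b4,rmA), robot_in(rmA)}, require {ball_in(b1,rmA), free(right), robot_in(rmA)}
    → {ball_in(b1,rmA), ball_in(b4,rmA), free(right), robot_in(rmA)}

== RESULT ==
["ball_in(b1,rmA)", "ball_in(b4,rmA)", "free(right)", "robot_in(rmA)"]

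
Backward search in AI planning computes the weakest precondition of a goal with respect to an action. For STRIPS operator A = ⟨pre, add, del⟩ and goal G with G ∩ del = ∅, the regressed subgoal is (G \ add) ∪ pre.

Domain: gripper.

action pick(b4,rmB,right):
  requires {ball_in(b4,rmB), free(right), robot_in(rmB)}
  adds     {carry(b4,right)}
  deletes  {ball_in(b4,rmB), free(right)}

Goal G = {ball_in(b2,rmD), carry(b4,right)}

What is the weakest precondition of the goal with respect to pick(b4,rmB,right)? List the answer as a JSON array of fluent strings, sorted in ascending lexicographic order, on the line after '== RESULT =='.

Regress:
  G ∩ del = {}  (empty — regression defined)
  G \ add = {ball_in(b2,rmD), carry(b4,right)} \ {carry(b4,right)} = {ball_in(b2,rmD)}
  ∪ pre   = {ball_in(b2,rmD)} ∪ {ball_in(b4,rmB), free(right), robot_in(rmB)}
          = {ball_in(b2,rmD), ball_in(b4,rmB), free(right), robot_in(rmB)}

== RESULT ==
["ball_in(b2,rmD)", "ball_in(b4,rmB)", "free(right)", "robot_in(rmB)"]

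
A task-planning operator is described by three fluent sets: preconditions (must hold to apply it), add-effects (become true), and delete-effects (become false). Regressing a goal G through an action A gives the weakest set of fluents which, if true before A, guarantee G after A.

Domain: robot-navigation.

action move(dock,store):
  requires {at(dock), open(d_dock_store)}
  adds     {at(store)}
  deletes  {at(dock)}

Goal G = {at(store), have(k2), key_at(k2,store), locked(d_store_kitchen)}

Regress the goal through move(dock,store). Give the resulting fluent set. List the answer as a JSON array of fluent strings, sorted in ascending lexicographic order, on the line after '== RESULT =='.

Regress:
  G ∩ del = {}  (empty — regression defined)
  G \ add = {at(store), have(k2), key_at(k2,store), locked(d_store_kitchen)} \ {at(store)} = {have(k2), key_at(k2,store), locked(d_store_kitchen)}
  ∪ pre   = {have(k2), key_at(k2,store), locked(d_store_kitchen)} ∪ {at(dock), open(d_dock_store)}
          = {at(dock), have(k2), key_at(k2,store), locked(d_store_kitchen), open(d_dock_store)}

== RESULT ==
["at(dock)", "have(k2)", "key_at(k2,store)", "locked(d_store_kitchen)", "open(d_dock_store)"]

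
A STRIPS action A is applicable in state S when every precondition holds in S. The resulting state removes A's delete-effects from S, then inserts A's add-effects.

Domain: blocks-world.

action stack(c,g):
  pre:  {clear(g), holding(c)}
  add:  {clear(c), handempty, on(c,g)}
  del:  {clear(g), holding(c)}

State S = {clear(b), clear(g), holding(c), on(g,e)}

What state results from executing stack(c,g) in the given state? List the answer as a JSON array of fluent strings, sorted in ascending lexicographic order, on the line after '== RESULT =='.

Compute (S \ del) ∪ add:
  pre ⊆ S: {clear(g), holding(c)} ⊆ S  — applicable
  S \ del = {clear(b), on(g,e)}
  ∪ add   = {clear(b), clear(c), handempty, on(c,g), on(g,e)}

== RESULT ==
["clear(b)", "clear(c)", "handempty", "on(c,g)", "on(g,e)"]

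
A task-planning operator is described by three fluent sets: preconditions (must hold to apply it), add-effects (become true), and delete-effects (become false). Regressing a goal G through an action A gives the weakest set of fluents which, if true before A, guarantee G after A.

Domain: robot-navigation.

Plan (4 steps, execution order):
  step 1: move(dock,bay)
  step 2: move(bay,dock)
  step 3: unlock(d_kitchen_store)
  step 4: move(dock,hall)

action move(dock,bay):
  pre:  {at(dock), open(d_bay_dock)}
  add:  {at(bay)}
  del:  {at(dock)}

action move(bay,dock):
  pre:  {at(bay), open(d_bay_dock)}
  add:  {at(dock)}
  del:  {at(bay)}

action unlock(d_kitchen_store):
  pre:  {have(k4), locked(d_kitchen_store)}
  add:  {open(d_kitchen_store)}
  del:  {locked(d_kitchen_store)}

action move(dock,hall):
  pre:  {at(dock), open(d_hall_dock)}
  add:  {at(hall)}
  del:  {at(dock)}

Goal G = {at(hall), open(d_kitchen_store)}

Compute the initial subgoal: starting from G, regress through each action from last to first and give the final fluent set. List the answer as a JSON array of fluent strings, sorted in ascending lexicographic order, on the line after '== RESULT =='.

Work backward from the goal:
  through step 4 (move(dock,hall)): drop {at(hall)}, keep {open(d_kitchen_store)}, require {at(dock), open(d_hall_dock)}
    → {at(dock), open(d_hall_dock), open(d_kitchen_store)}
  through step 3 (unlock(d_kitchen_store)): drop {open(d_kitchen_store)}, keep {at(dock), open(d_hall_dock)}, require {have(k4), locked(d_kitchen_store)}
    → {at(dock), have(k4), locked(d_kitchen_store), open(d_hall_dock)}
  through step 2 (move(bay,dock)): drop {at(dock)}, keep {have(k4), locked(d_kitchen_store), open(d_hall_dock)}, require {at(bay), open(d_bay_dock)}
    → {at(bay), have(k4), locked(d_kitchen_store), open(d_bay_dock), open(d_hall_dock)}
  through step 1 (move(dock,bay)): drop {at(bay)}, keep {have(k4), locked(d_kitchen_store), open(d_bay_dock), open(d_hall_dock)}, require {at(dock), open(d_bay_dock)}
    → {at(dock), have(k4), locked(d_kitchen_store), open(d_bay_dock), open(d_hall_dock)}

== RESULT ==
["at(dock)", "have(k4)", "locked(d_kitchen_store)", "open(d_bay_dock)", "open(d_hall_dock)"]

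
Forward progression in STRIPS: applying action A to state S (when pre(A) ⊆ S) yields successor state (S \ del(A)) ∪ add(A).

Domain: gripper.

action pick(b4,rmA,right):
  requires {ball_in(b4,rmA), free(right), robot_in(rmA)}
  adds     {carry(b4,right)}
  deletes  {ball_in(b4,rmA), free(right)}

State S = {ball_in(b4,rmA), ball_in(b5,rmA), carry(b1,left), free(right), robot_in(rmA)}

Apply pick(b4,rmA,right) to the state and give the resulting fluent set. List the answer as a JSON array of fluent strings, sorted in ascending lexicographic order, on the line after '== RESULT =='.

Progress:
  pre ⊆ S: {ball_in(b4,rmA), free(right), robot_in(rmA)} ⊆ S  — applicable
  S \ del = {ball_in(b5,rmA), carry(b1,left), robot_in(rmA)}
  ∪ add   = {ball_in(b5,rmA), carry(b1,left), carry(b4,right), robot_in(rmA)}

== RESULT ==
["ball_in(b5,rmA)", "carry(b1,left)", "carry(b4,right)", "robot_in(rmA)"]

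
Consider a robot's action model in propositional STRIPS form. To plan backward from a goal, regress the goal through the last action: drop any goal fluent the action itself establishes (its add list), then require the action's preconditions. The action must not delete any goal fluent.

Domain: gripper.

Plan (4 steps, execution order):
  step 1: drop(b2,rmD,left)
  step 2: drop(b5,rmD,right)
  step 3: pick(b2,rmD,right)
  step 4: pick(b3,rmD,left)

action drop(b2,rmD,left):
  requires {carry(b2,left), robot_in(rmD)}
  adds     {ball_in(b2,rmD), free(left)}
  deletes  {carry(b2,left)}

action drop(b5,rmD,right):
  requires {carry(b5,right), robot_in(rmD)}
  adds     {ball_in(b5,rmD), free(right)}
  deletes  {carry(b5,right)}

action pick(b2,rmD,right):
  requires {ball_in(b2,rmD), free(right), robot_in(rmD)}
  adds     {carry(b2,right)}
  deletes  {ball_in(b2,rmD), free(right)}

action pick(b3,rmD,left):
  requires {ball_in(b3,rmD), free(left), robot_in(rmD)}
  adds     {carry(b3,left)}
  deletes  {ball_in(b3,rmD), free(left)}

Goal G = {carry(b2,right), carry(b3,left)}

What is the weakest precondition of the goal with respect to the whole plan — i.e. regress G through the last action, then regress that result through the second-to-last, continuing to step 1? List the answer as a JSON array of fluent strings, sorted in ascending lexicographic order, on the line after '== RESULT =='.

Work backward from the goal:
  through step 4 (pick(b3,rmD,left)): drop {carry(b3,left)}, keep {carry(b2,right)}, require {ball_in(b3,rmD), free(left), robot_in(rmD)}
    → {ball_in(b3,rmD), carry(b2,right), free(left), robot_in(rmD)}
  through step 3 (pick(b2,rmD,right)): drop {carry(b2,right)}, keep {ball_in(b3,rmD), free(left), robot_in(rmD)}, require {ball_in(b2,rmD), free(right), robot_in(rmD)}
    → {ball_in(b2,rmD), ball_in(b3,rmD), free(left), free(right), robot_in(rmD)}
  through step 2 (drop(b5,rmD,right)): drop {free(right)}, keep {ball_in(b2,rmD), ball_in(b3,rmD), free(left), robot_in(rmD)}, require {carry(b5,right), robot_in(rmD)}
    → {ball_in(b2,rmD), ball_in(b3,rmD), carry(b5,right), free(left), robot_in(rmD)}
  through step 1 (drop(b2,rmD,left)): drop {ball_in(b2,rmD), free(left)}, keep {ball_in(b3,rmD), carry(b5,right), robot_in(rmD)}, require {carry(b2,left), robot_in(rmD)}
    → {ball_in(b3,rmD), carry(b2,left), carry(b5,right), robot_in(rmD)}

== RESULT ==
["ball_in(b3,rmD)", "carry(b2,left)", "carry(b5,right)", "robot_in(rmD)"]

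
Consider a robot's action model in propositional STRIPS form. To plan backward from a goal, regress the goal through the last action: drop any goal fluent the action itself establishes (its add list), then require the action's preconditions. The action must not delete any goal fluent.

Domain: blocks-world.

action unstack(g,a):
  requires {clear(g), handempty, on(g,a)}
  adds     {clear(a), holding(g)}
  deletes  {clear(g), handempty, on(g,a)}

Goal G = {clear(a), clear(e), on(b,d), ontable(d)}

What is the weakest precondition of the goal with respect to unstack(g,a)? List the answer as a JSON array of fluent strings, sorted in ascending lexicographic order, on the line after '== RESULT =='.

Compute (G \ add) ∪ pre:
  G ∩ del = {}  (empty — regression defined)
  G \ add = {clear(a), clear(e), on(b,d), ontable(d)} \ {clear(a), holding(g)} = {clear(e), on(b,d), ontable(d)}
  ∪ pre   = {clear(e), on(b,d), ontable(d)} ∪ {clear(g), handempty, on(g,a)}
          = {clear(e), clear(g), handempty, on(b,d), on(g,a), ontable(d)}

== RESULT ==
["clear(e)", "clear(g)", "handempty", "on(b,d)", "on(g,a)", "ontable(d)"]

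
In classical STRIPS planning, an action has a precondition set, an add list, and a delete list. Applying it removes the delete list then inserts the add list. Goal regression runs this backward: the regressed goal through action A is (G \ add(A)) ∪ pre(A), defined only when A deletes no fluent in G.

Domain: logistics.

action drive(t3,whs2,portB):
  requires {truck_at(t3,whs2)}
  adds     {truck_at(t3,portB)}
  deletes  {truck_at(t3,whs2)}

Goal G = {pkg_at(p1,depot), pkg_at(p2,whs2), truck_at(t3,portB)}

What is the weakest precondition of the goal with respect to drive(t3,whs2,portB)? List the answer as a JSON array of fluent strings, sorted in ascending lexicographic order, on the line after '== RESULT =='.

Regress:
  G ∩ del = {}  (empty — regression defined)
  G \ add = {pkg_at(p1,depot), pkg_at(p2,whs2), truck_at(t3,portB)} \ {truck_at(t3,portB)} = {pkg_at(p1,depot), pkg_at(p2,whs2)}
  ∪ pre   = {pkg_at(p1,depot), pkg_at(p2,whs2)} ∪ {truck_at(t3,whs2)}
          = {pkg_at(p1,depot), pkg_at(p2,whs2), truck_at(t3,whs2)}

== RESULT ==
["pkg_at(p1,depot)", "pkg_at(p2,whs2)", "truck_at(t3,whs2)"]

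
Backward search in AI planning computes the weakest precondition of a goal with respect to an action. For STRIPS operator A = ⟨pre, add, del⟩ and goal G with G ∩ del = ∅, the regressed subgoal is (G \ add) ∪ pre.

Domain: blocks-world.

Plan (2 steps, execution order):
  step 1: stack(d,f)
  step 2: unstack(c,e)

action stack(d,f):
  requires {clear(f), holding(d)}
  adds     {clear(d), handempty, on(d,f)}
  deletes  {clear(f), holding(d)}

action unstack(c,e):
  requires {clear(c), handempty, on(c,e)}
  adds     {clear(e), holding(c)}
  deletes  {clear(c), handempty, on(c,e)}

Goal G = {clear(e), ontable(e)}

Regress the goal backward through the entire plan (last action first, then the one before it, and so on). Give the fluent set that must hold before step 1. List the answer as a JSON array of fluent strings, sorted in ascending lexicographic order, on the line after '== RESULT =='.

Regress step by step:
  through step 2 (unstack(c,e)): drop {clear(e)}, keep {ontable(e)}, require {clear(c), handempty, on(c,e)}
    → {clear(c), handempty, on(c,e), ontable(e)}
  through step 1 (stack(d,f)): drop {handempty}, keep {clear(c), on(c,e), ontable(e)}, require {clear(f), holding(d)}
    → {clear(c), clear(f), holding(d), on(c,e), ontable(e)}

== RESULT ==
["clear(c)", "clear(f)", "holding(d)", "on(c,e)", "ontable(e)"]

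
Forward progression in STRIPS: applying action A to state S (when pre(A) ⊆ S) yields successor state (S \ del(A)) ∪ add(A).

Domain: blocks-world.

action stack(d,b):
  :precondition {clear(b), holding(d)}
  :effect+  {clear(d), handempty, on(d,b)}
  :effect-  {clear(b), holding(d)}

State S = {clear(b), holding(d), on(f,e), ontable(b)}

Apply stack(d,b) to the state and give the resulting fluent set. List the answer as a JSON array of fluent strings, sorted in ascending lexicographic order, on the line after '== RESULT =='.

Compute (S \ del) ∪ add:
  pre ⊆ S: {clear(b), holding(d)} ⊆ S  — applicable
  S \ del = {on(f,e), ontable(b)}
  ∪ add   = {clear(d), handempty, on(d,b), on(f,e), ontable(b)}

== RESULT ==
["clear(d)", "handempty", "on(d,b)", "on(f,e)", "ontable(b)"]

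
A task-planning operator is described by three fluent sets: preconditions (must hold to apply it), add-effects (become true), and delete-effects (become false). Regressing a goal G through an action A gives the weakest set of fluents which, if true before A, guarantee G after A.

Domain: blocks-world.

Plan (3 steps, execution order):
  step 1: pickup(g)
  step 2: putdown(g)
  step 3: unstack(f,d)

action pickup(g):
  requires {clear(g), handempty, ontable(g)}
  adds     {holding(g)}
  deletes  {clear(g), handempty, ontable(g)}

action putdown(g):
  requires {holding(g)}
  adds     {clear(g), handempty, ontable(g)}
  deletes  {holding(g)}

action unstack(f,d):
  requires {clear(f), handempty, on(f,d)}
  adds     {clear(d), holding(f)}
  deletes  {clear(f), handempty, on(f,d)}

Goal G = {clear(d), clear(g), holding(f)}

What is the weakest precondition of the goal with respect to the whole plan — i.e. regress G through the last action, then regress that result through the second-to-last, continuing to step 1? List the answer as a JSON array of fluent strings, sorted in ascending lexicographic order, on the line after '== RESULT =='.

Work backward from the goal:
  through step 3 (unstack(f,d)): drop {clear(d), holding(f)}, keep {clear(g)}, require {clear(f), handempty, on(f,d)}
    → {clear(f), clear(g), handempty, on(f,d)}
  through step 2 (putdown(g)): drop {clear(g), handempty}, keep {clear(f), on(f,d)}, require {holding(g)}
    → {clear(f), holding(g), on(f,d)}
  through step 1 (pickup(g)): drop {holding(g)}, keep {clear(f), on(f,d)}, require {clear(g), handempty, ontable(g)}
    → {clear(f), clear(g), handempty, on(f,d), ontable(g)}

== RESULT ==
["clear(f)", "clear(g)", "handempty", "on(f,d)", "ontable(g)"]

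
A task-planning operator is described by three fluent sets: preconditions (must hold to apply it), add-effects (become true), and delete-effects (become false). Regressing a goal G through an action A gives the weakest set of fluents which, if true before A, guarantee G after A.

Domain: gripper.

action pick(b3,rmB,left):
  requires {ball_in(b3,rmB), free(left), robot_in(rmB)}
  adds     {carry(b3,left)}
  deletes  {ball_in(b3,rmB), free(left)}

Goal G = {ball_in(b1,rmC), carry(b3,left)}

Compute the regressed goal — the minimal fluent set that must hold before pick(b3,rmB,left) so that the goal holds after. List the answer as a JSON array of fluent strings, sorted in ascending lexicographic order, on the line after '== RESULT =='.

Regress:
  G ∩ del = {}  (empty — regression defined)
  G \ add = {ball_in(b1,rmC), carry(b3,left)} \ {carry(b3,left)} = {ball_in(b1,rmC)}
  ∪ pre   = {ball_in(b1,rmC)} ∪ {ball_in(b3,rmB), free(left), robot_in(rmB)}
          = {ball_in(b1,rmC), ball_in(b3,rmB), free(left), robot_in(rmB)}

== RESULT ==
["ball_in(b1,rmC)", "ball_in(b3,rmB)", "free(left)", "robot_in(rmB)"]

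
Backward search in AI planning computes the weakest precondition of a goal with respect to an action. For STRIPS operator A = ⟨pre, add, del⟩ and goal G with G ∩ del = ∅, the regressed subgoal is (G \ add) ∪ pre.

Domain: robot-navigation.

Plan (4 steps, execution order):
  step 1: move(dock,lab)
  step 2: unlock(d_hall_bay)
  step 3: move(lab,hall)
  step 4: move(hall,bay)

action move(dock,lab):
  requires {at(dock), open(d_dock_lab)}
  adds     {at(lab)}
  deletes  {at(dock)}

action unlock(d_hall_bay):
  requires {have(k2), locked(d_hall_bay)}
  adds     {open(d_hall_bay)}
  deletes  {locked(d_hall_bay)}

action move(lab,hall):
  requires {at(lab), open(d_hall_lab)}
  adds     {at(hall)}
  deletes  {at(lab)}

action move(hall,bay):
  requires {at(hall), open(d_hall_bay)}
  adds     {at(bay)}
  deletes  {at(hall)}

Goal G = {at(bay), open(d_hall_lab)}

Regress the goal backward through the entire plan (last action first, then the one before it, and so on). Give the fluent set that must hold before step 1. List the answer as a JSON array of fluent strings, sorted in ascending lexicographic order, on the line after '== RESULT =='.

Work backward from the goal:
  through step 4 (move(hall,bay)): drop {at(bay)}, keep {open(d_hall_lab)}, require {at(hall), open(d_hall_bay)}
    → {at(hall), open(d_hall_bay), open(d_hall_lab)}
  through step 3 (move(lab,hall)): drop {at(hall)}, keep {open(d_hall_bay), open(d_hall_lab)}, require {at(lab), open(d_hall_lab)}
    → {at(lab), open(d_hall_bay), open(d_hall_lab)}
  through step 2 (unlock(d_hall_bay)): drop {open(d_hall_bay)}, keep {at(lab), open(d_hall_lab)}, require {have(k2), locked(d_hall_bay)}
    → {at(lab), have(k2), locked(d_hall_bay), open(d_hall_lab)}
  through step 1 (move(dock,lab)): drop {at(lab)}, keep {have(k2), locked(d_hall_bay), open(d_hall_lab)}, require {at(dock), open(d_dock_lab)}
    → {at(dock), have(k2), locked(d_hall_bay), open(d_dock_lab), open(d_hall_lab)}

== RESULT ==
["at(dock)", "have(k2)", "locked(d_hall_bay)", "open(d_dock_lab)", "open(d_hall_lab)"]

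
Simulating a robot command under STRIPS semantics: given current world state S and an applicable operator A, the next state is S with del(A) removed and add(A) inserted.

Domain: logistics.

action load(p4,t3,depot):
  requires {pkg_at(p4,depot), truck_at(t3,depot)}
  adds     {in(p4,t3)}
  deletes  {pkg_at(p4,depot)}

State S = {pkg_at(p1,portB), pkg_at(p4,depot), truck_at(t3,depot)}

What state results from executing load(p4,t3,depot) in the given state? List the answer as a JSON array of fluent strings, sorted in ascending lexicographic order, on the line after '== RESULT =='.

Progress:
  pre ⊆ S: {pkg_at(p4,depot), truck_at(t3,depot)} ⊆ S  — applicable
  S \ del = {pkg_at(p1,portB), truck_at(t3,depot)}
  ∪ add   = {in(p4,t3), pkg_at(p1,portB), truck_at(t3,depot)}

== RESULT ==
["in(p4,t3)", "pkg_at(p1,portB)", "truck_at(t3,depot)"]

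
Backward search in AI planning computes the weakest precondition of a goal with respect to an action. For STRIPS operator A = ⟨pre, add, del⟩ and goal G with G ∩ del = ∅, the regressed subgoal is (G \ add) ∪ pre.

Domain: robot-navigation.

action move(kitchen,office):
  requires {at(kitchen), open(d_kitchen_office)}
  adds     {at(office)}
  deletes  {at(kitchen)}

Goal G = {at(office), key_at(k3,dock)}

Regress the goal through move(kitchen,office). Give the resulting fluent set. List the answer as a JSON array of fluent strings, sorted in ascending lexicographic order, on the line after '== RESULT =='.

Regress:
  G ∩ del = {}  (empty — regression defined)
  G \ add = {at(office), key_at(k3,dock)} \ {at(office)} = {key_at(k3,dock)}
  ∪ pre   = {key_at(k3,dock)} ∪ {at(kitchen), open(d_kitchen_office)}
          = {at(kitchen), key_at(k3,dock), open(d_kitchen_office)}

== RESULT ==
["at(kitchen)", "key_at(k3,dock)", "open(d_kitchen_office)"]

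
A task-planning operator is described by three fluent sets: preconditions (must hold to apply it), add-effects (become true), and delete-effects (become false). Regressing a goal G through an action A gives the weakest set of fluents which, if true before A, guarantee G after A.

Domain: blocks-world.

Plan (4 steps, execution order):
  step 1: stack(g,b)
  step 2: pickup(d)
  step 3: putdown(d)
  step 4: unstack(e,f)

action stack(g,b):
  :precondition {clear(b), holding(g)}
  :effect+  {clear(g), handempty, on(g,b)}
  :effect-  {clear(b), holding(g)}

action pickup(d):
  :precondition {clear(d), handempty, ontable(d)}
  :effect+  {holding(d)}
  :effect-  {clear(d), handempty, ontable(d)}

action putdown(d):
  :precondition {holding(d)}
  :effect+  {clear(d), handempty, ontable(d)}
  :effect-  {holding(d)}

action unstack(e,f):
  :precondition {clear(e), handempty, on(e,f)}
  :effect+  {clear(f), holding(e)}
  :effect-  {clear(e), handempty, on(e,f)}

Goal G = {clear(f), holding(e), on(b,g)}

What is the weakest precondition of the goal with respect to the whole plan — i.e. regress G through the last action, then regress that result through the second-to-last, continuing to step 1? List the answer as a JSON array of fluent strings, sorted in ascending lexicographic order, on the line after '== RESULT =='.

Work backward from the goal:
  through step 4 (unstack(e,f)): drop {clear(f), holding(e)}, keep {on(b,g)}, require {clear(e), handempty, on(e,f)}
    → {clear(e), handempty, on(b,g), on(e,f)}
  through step 3 (putdown(d)): drop {handempty}, keep {clear(e), on(b,g), on(e,f)}, require {holding(d)}
    → {clear(e), holding(d), on(b,g), on(e,f)}
  through step 2 (pickup(d)): drop {holding(d)}, keep {clear(e), on(b,g), on(e,f)}, require {clear(d), handempty, ontable(d)}
    → {clear(d), clear(e), handempty, on(b,g), on(e,f), ontable(d)}
  through step 1 (stack(g,b)): drop {handempty}, keep {clear(d), clear(e), on(b,g), on(e,f), ontable(d)}, require {clear(b), holding(g)}
    → {clear(b), clear(d), clear(e), holding(g), on(b,g), on(e,f), ontable(d)}

== RESULT ==
["clear(b)", "clear(d)", "clear(e)", "holding(g)", "on(b,g)", "on(e,f)", "ontable(d)"]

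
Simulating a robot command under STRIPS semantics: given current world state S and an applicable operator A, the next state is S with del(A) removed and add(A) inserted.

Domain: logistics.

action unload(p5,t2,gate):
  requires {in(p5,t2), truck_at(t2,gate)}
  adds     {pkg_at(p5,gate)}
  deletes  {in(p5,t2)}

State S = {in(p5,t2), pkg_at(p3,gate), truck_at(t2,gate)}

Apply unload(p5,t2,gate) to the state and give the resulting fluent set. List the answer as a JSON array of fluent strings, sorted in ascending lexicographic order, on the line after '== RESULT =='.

Compute (S \ del) ∪ add:
  pre ⊆ S: {in(p5,t2), truck_at(t2,gate)} ⊆ S  — applicable
  S \ del = {pkg_at(p3,gate), truck_at(t2,gate)}
  ∪ add   = {pkg_at(p3,gate), pkg_at(p5,gate), truck_at(t2,gate)}

== RESULT ==
["pkg_at(p3,gate)", "pkg_at(p5,gate)", "truck_at(t2,gate)"]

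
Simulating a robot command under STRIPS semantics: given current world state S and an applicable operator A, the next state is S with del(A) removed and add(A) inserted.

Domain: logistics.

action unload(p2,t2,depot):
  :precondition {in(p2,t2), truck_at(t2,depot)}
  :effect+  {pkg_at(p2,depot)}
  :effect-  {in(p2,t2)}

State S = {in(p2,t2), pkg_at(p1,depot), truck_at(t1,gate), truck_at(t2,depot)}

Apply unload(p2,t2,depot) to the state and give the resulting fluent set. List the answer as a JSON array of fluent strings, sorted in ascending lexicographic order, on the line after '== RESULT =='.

Progress:
  pre ⊆ S: {in(p2,t2), truck_at(t2,depot)} ⊆ S  — applicable
  S \ del = {pkg_at(p1,depot), truck_at(t1,gate), truck_at(t2,depot)}
  ∪ add   = {pkg_at(p1,depot), pkg_at(p2,depot), truck_at(t1,gate), truck_at(t2,depot)}

== RESULT ==
["pkg_at(p1,depot)", "pkg_at(p2,depot)", "truck_at(t1,gate)", "truck_at(t2,depot)"]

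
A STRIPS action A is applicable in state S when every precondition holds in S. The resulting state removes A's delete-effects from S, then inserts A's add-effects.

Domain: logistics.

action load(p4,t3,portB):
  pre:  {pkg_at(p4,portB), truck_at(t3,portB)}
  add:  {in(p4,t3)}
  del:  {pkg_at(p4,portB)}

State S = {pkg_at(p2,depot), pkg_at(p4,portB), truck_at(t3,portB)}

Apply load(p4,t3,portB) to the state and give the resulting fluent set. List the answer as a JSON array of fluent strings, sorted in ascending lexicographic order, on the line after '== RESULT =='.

Progress:
  pre ⊆ S: {pkg_at(p4,portB), truck_at(t3,portB)} ⊆ S  — applicable
  S \ del = {pkg_at(p2,depot), truck_at(t3,portB)}
  ∪ add   = {in(p4,t3), pkg_at(p2,depot), truck_at(t3,portB)}

== RESULT ==
["in(p4,t3)", "pkg_at(p2,depot)", "truck_at(t3,portB)"]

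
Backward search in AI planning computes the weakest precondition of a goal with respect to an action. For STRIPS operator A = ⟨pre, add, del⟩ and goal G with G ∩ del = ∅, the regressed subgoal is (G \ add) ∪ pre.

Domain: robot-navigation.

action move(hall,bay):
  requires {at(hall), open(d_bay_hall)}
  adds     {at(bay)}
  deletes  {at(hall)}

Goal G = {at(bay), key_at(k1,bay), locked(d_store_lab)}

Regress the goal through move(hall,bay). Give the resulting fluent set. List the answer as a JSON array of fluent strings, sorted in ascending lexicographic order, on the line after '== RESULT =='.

Regress:
  G ∩ del = {}  (empty — regression defined)
  G \ add = {at(bay), key_at(k1,bay), locked(d_store_lab)} \ {at(bay)} = {key_at(k1,bay), locked(d_store_lab)}
  ∪ pre   = {key_at(k1,bay), locked(d_store_lab)} ∪ {at(hall), open(d_bay_hall)}
          = {at(hall), key_at(k1,bay), locked(d_store_lab), open(d_bay_hall)}

== RESULT ==
["at(hall)", "key_at(k1,bay)", "locked(d_store_lab)", "open(d_bay_hall)"]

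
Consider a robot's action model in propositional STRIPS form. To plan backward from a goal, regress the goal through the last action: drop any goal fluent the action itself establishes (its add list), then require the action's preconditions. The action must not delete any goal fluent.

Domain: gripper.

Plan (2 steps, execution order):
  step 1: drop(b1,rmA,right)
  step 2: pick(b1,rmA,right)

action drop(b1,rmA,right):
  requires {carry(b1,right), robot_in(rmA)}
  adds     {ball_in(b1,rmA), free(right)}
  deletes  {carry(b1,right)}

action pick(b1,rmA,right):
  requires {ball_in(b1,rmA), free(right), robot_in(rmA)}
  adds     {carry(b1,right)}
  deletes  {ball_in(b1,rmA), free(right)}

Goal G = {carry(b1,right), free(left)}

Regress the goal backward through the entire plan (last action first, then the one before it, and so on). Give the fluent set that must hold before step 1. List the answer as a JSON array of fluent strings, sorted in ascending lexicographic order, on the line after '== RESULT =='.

Regress step by step:
  through step 2 (pick(b1,rmA,right)): drop {carry(b1,right)}, keep {free(left)}, require {ball_in(b1,rmA), free(right), robot_in(rmA)}
    → {ball_in(b1,rmA), free(left), free(right), robot_in(rmA)}
  through step 1 (drop(b1,rmA,right)): drop {ball_in(b1,rmA), free(right)}, keep {free(left), robot_in(rmA)}, require {carry(b1,right), robot_in(rmA)}
    → {carry(b1,right), free(left), robot_in(rmA)}

== RESULT ==
["carry(b1,right)", "free(left)", "robot_in(rmA)"]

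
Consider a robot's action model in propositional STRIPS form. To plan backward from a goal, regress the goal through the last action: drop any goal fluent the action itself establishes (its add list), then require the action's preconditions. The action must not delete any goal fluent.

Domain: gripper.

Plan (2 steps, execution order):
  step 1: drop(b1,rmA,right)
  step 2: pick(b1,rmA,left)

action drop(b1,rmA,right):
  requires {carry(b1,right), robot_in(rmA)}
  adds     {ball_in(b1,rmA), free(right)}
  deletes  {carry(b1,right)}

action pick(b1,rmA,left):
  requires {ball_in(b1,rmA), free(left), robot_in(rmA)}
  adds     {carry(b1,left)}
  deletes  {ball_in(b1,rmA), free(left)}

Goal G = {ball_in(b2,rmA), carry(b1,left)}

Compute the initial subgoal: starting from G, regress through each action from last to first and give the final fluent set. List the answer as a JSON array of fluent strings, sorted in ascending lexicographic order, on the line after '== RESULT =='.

Regress step by step:
  through step 2 (pick(b1,rmA,left)): drop {carry(b1,left)}, keep {ball_in(b2,rmA)}, require {ball_in(b1,rmA), free(left), robot_in(rmA)}
    → {ball_in(b1,rmA), ball_in(b2,rmA), free(left), robot_in(rmA)}
  through step 1 (drop(b1,rmA,right)): drop {ball_in(b1,rmA)}, keep {ball_in(b2,rmA), free(left), robot_in(rmA)}, require {carry(b1,right), robot_in(rmA)}
    → {ball_in(b2,rmA), carry(b1,right), free(left), robot_in(rmA)}

== RESULT ==
["ball_in(b2,rmA)", "carry(b1,right)", "free(left)", "robot_in(rmA)"]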